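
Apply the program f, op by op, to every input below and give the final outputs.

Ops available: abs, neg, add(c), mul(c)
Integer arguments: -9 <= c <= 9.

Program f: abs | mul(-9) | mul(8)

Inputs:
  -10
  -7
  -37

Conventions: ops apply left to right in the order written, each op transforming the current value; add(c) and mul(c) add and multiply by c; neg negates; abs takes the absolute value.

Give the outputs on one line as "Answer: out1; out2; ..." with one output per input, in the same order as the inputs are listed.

-720; -504; -2664

Execution, op by op:
  -10 -> 10 -> -90 -> -720
  -7 -> 7 -> -63 -> -504
  -37 -> 37 -> -333 -> -2664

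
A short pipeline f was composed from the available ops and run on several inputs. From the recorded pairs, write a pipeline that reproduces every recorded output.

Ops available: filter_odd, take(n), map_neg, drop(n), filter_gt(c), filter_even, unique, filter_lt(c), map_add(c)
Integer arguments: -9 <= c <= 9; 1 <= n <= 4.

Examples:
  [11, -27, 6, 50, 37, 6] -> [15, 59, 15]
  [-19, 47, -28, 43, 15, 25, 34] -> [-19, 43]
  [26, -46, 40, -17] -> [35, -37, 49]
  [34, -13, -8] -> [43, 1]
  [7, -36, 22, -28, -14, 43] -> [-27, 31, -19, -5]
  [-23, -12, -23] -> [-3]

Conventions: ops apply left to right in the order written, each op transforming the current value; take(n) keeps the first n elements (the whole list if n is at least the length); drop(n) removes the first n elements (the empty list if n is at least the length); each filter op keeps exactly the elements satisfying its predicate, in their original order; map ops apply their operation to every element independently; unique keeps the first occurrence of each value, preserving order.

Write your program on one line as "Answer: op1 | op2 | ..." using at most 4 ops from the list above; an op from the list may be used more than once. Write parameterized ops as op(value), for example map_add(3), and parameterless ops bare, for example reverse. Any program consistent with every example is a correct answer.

map_add(8) | map_add(1) | filter_odd

Check, running the answer program on each example:
  [11, -27, 6, 50, 37, 6] -> [19, -19, 14, 58, 45, 14] -> [20, -18, 15, 59, 46, 15] -> [15, 59, 15]
  [-19, 47, -28, 43, 15, 25, 34] -> [-11, 55, -20, 51, 23, 33, 42] -> [-10, 56, -19, 52, 24, 34, 43] -> [-19, 43]
  [26, -46, 40, -17] -> [34, -38, 48, -9] -> [35, -37, 49, -8] -> [35, -37, 49]
  [34, -13, -8] -> [42, -5, 0] -> [43, -4, 1] -> [43, 1]
  [7, -36, 22, -28, -14, 43] -> [15, -28, 30, -20, -6, 51] -> [16, -27, 31, -19, -5, 52] -> [-27, 31, -19, -5]
  [-23, -12, -23] -> [-15, -4, -15] -> [-14, -3, -14] -> [-3]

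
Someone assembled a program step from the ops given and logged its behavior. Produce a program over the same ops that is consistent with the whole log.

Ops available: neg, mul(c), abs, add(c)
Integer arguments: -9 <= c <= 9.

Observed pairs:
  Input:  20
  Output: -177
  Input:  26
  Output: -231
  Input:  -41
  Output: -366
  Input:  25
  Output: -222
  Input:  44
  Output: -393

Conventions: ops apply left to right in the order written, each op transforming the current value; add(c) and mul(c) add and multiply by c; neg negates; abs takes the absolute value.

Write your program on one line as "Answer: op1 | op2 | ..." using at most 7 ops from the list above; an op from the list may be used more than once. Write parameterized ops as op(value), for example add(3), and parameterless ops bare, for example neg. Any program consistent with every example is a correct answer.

neg | mul(-9) | abs | add(-7) | neg | add(-4)

Check, running the answer program on each example:
  20 -> -20 -> 180 -> 180 -> 173 -> -173 -> -177
  26 -> -26 -> 234 -> 234 -> 227 -> -227 -> -231
  -41 -> 41 -> -369 -> 369 -> 362 -> -362 -> -366
  25 -> -25 -> 225 -> 225 -> 218 -> -218 -> -222
  44 -> -44 -> 396 -> 396 -> 389 -> -389 -> -393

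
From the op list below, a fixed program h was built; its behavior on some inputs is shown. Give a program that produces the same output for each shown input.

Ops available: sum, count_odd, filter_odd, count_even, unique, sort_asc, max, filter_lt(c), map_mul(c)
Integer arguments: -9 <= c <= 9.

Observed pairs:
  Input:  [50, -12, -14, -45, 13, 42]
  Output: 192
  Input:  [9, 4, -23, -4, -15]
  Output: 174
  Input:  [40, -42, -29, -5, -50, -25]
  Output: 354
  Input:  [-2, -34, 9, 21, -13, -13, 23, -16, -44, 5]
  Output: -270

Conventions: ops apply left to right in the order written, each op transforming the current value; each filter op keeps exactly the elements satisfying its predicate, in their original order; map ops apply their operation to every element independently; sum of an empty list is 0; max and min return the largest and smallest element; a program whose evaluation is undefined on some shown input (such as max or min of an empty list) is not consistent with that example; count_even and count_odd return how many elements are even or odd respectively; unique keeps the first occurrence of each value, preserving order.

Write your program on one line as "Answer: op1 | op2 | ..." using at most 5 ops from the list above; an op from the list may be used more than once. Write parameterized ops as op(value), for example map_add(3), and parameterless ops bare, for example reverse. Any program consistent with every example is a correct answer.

unique | filter_odd | map_mul(-6) | sum

Check, running the answer program on each example:
  [50, -12, -14, -45, 13, 42] -> [50, -12, -14, -45, 13, 42] -> [-45, 13] -> [270, -78] -> 192
  [9, 4, -23, -4, -15] -> [9, 4, -23, -4, -15] -> [9, -23, -15] -> [-54, 138, 90] -> 174
  [40, -42, -29, -5, -50, -25] -> [40, -42, -29, -5, -50, -25] -> [-29, -5, -25] -> [174, 30, 150] -> 354
  [-2, -34, 9, 21, -13, -13, 23, -16, -44, 5] -> [-2, -34, 9, 21, -13, 23, -16, -44, 5] -> [9, 21, -13, 23, 5] -> [-54, -126, 78, -138, -30] -> -270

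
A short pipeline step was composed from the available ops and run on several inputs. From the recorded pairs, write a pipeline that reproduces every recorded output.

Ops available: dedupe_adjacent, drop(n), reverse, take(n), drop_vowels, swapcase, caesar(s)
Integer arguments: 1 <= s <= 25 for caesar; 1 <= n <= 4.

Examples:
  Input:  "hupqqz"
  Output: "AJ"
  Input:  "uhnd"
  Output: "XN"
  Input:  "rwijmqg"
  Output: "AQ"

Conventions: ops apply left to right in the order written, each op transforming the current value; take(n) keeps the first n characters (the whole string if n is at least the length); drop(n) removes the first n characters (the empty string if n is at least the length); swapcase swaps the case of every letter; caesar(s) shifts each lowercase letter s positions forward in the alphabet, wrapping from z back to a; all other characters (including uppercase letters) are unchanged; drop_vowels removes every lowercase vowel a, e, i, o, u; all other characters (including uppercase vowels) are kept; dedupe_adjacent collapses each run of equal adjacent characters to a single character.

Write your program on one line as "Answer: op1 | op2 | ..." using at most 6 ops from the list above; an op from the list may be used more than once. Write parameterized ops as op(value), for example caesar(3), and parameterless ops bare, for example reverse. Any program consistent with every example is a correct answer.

reverse | caesar(16) | take(2) | caesar(20) | reverse | swapcase

Check, running the answer program on each example:
  "hupqqz" -> "zqqpuh" -> "pggfkx" -> "pg" -> "ja" -> "aj" -> "AJ"
  "uhnd" -> "dnhu" -> "tdxk" -> "td" -> "nx" -> "xn" -> "XN"
  "rwijmqg" -> "gqmjiwr" -> "wgczymh" -> "wg" -> "qa" -> "aq" -> "AQ"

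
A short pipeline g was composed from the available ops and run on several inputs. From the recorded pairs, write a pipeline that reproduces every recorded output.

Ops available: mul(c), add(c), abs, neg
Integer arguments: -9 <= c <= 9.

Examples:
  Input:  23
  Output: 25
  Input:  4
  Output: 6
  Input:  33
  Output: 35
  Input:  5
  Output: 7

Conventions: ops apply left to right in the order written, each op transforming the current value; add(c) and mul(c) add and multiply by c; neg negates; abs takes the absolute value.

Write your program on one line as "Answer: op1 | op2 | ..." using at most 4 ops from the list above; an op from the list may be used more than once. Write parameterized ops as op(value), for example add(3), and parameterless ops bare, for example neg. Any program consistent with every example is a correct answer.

neg | add(3) | add(-5) | abs

Check, running the answer program on each example:
  23 -> -23 -> -20 -> -25 -> 25
  4 -> -4 -> -1 -> -6 -> 6
  33 -> -33 -> -30 -> -35 -> 35
  5 -> -5 -> -2 -> -7 -> 7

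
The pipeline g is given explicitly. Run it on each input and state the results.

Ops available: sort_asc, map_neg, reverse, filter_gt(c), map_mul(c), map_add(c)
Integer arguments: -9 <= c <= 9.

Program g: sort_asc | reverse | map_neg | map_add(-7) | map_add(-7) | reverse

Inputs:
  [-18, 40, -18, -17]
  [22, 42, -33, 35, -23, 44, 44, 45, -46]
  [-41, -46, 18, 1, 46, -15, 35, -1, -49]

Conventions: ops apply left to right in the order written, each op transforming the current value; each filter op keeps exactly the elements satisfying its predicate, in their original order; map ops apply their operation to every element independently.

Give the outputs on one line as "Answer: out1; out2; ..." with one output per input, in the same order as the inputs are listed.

Execution, op by op:
  [-18, 40, -18, -17] -> [-18, -18, -17, 40] -> [40, -17, -18, -18] -> [-40, 17, 18, 18] -> [-47, 10, 11, 11] -> [-54, 3, 4, 4] -> [4, 4, 3, -54]
  [22, 42, -33, 35, -23, 44, 44, 45, -46] -> [-46, -33, -23, 22, 35, 42, 44, 44, 45] -> [45, 44, 44, 42, 35, 22, -23, -33, -46] -> [-45, -44, -44, -42, -35, -22, 23, 33, 46] -> [-52, -51, -51, -49, -42, -29, 16, 26, 39] -> [-59, -58, -58, -56, -49, -36, 9, 19, 32] -> [32, 19, 9, -36, -49, -56, -58, -58, -59]
  [-41, -46, 18, 1, 46, -15, 35, -1, -49] -> [-49, -46, -41, -15, -1, 1, 18, 35, 46] -> [46, 35, 18, 1, -1, -15, -41, -46, -49] -> [-46, -35, -18, -1, 1, 15, 41, 46, 49] -> [-53, -42, -25, -8, -6, 8, 34, 39, 42] -> [-60, -49, -32, -15, -13, 1, 27, 32, 35] -> [35, 32, 27, 1, -13, -15, -32, -49, -60]

[4, 4, 3, -54]; [32, 19, 9, -36, -49, -56, -58, -58, -59]; [35, 32, 27, 1, -13, -15, -32, -49, -60]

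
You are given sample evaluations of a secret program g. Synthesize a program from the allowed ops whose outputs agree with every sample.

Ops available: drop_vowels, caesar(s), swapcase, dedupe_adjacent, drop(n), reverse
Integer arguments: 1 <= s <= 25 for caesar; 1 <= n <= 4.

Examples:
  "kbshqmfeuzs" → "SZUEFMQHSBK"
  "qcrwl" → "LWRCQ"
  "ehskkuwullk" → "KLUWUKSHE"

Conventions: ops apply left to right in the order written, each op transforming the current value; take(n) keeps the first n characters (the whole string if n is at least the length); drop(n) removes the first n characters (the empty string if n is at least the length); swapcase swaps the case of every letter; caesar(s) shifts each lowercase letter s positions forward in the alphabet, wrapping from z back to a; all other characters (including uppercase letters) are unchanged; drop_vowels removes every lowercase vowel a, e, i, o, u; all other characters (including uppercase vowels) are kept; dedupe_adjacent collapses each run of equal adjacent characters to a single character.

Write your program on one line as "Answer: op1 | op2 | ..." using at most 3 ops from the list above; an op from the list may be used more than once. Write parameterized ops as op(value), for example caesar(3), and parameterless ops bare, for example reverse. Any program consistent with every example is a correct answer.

dedupe_adjacent | swapcase | reverse

Check, running the answer program on each example:
  "kbshqmfeuzs" -> "kbshqmfeuzs" -> "KBSHQMFEUZS" -> "SZUEFMQHSBK"
  "qcrwl" -> "qcrwl" -> "QCRWL" -> "LWRCQ"
  "ehskkuwullk" -> "ehskuwulk" -> "EHSKUWULK" -> "KLUWUKSHE"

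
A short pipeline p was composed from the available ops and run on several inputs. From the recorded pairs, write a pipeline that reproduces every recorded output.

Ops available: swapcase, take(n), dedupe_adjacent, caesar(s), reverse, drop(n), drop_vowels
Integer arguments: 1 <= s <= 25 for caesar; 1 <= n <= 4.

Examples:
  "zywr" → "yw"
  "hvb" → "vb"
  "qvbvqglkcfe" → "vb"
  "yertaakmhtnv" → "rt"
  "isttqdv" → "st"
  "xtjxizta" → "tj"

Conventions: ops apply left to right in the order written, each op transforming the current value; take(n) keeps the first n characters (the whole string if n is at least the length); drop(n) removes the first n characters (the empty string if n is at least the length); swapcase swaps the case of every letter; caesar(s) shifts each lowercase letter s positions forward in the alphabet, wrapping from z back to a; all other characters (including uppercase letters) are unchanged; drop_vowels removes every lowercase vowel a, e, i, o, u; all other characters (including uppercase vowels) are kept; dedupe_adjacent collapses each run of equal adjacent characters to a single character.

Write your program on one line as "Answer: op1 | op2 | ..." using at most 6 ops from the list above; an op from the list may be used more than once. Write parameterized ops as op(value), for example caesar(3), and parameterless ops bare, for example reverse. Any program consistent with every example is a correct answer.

swapcase | drop(1) | swapcase | drop_vowels | take(2)

Check, running the answer program on each example:
  "zywr" -> "ZYWR" -> "YWR" -> "ywr" -> "ywr" -> "yw"
  "hvb" -> "HVB" -> "VB" -> "vb" -> "vb" -> "vb"
  "qvbvqglkcfe" -> "QVBVQGLKCFE" -> "VBVQGLKCFE" -> "vbvqglkcfe" -> "vbvqglkcf" -> "vb"
  "yertaakmhtnv" -> "YERTAAKMHTNV" -> "ERTAAKMHTNV" -> "ertaakmhtnv" -> "rtkmhtnv" -> "rt"
  "isttqdv" -> "ISTTQDV" -> "STTQDV" -> "sttqdv" -> "sttqdv" -> "st"
  "xtjxizta" -> "XTJXIZTA" -> "TJXIZTA" -> "tjxizta" -> "tjxzt" -> "tj"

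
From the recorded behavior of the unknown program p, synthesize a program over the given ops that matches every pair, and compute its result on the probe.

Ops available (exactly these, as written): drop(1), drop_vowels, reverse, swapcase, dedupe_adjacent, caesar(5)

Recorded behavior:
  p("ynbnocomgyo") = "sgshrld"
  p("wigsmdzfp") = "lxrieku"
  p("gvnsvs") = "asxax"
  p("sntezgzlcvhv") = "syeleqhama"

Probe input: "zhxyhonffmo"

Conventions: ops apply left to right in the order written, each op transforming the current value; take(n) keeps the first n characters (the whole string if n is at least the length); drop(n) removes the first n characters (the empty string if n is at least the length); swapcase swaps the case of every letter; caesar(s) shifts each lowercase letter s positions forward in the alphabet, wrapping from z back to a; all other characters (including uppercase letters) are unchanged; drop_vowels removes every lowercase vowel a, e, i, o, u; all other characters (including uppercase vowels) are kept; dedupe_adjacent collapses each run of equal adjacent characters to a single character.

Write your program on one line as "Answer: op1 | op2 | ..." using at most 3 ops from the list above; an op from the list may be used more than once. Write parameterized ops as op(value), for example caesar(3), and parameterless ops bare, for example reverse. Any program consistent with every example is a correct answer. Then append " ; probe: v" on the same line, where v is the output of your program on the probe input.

drop_vowels | caesar(5) | drop(1) ; probe: "mcdmskkr"

Check, running the answer program on each example:
  "ynbnocomgyo" -> "ynbncmgy" -> "dsgshrld" -> "sgshrld"
  "wigsmdzfp" -> "wgsmdzfp" -> "blxrieku" -> "lxrieku"
  "gvnsvs" -> "gvnsvs" -> "lasxax" -> "asxax"
  "sntezgzlcvhv" -> "sntzgzlcvhv" -> "xsyeleqhama" -> "syeleqhama"
  probe: "zhxyhonffmo" -> "zhxyhnffm" -> "emcdmskkr" -> "mcdmskkr"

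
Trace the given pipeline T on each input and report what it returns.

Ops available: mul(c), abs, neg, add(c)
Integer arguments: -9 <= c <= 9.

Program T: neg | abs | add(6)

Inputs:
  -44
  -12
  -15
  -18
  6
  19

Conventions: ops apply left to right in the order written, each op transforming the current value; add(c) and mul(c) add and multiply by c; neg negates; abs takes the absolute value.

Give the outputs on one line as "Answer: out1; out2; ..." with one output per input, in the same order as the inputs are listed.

Execution, op by op:
  -44 -> 44 -> 44 -> 50
  -12 -> 12 -> 12 -> 18
  -15 -> 15 -> 15 -> 21
  -18 -> 18 -> 18 -> 24
  6 -> -6 -> 6 -> 12
  19 -> -19 -> 19 -> 25

50; 18; 21; 24; 12; 25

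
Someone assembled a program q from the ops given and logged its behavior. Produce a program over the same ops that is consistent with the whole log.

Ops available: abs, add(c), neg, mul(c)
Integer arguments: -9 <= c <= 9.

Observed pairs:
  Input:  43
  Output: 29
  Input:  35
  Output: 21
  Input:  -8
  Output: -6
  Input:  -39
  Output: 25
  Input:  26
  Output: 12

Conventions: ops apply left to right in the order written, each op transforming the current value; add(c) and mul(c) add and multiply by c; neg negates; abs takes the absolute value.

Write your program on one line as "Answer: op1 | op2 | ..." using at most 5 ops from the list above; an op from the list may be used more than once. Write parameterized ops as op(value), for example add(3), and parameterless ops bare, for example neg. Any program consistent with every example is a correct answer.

neg | abs | add(-6) | add(-8)

Check, running the answer program on each example:
  43 -> -43 -> 43 -> 37 -> 29
  35 -> -35 -> 35 -> 29 -> 21
  -8 -> 8 -> 8 -> 2 -> -6
  -39 -> 39 -> 39 -> 33 -> 25
  26 -> -26 -> 26 -> 20 -> 12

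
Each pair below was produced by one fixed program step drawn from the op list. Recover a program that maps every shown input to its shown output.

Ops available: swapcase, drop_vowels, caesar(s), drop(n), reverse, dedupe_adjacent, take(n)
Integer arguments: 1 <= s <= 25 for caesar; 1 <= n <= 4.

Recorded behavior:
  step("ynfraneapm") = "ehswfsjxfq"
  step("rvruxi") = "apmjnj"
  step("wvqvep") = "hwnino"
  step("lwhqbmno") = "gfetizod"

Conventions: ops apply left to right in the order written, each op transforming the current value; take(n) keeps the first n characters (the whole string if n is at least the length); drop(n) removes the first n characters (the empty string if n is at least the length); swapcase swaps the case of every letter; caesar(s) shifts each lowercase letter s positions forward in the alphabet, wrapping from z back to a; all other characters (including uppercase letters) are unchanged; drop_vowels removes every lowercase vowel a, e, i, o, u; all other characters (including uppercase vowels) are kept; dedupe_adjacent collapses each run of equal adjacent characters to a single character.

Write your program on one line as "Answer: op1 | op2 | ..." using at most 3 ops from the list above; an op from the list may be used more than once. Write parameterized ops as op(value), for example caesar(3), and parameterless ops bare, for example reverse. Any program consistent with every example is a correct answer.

reverse | caesar(18)

Check, running the answer program on each example:
  "ynfraneapm" -> "mpaenarfny" -> "ehswfsjxfq"
  "rvruxi" -> "ixurvr" -> "apmjnj"
  "wvqvep" -> "pevqvw" -> "hwnino"
  "lwhqbmno" -> "onmbqhwl" -> "gfetizod"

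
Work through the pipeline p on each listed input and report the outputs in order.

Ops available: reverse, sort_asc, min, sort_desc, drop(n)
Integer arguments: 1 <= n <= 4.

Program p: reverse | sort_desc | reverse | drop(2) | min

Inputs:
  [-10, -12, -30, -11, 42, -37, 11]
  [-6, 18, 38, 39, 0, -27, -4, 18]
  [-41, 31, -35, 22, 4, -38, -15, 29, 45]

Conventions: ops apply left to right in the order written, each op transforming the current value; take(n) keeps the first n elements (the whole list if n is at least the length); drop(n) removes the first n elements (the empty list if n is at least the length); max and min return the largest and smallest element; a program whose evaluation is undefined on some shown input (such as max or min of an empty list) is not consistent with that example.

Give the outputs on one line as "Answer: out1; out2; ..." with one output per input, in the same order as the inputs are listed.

-12; -4; -35

Execution, op by op:
  [-10, -12, -30, -11, 42, -37, 11] -> [11, -37, 42, -11, -30, -12, -10] -> [42, 11, -10, -11, -12, -30, -37] -> [-37, -30, -12, -11, -10, 11, 42] -> [-12, -11, -10, 11, 42] -> -12
  [-6, 18, 38, 39, 0, -27, -4, 18] -> [18, -4, -27, 0, 39, 38, 18, -6] -> [39, 38, 18, 18, 0, -4, -6, -27] -> [-27, -6, -4, 0, 18, 18, 38, 39] -> [-4, 0, 18, 18, 38, 39] -> -4
  [-41, 31, -35, 22, 4, -38, -15, 29, 45] -> [45, 29, -15, -38, 4, 22, -35, 31, -41] -> [45, 31, 29, 22, 4, -15, -35, -38, -41] -> [-41, -38, -35, -15, 4, 22, 29, 31, 45] -> [-35, -15, 4, 22, 29, 31, 45] -> -35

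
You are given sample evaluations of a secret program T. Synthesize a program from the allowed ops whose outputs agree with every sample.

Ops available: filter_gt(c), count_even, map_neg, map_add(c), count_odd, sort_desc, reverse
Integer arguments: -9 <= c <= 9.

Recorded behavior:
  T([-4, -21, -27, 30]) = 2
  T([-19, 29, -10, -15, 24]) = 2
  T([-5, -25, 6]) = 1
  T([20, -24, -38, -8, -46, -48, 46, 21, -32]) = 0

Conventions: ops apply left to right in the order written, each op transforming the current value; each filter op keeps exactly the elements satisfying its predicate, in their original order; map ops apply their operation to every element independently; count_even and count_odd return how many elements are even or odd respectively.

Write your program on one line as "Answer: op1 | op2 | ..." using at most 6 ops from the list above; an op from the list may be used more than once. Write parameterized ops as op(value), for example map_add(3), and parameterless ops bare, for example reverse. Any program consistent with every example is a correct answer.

map_add(4) | sort_desc | map_add(1) | map_neg | filter_gt(1) | count_even

Check, running the answer program on each example:
  [-4, -21, -27, 30] -> [0, -17, -23, 34] -> [34, 0, -17, -23] -> [35, 1, -16, -22] -> [-35, -1, 16, 22] -> [16, 22] -> 2
  [-19, 29, -10, -15, 24] -> [-15, 33, -6, -11, 28] -> [33, 28, -6, -11, -15] -> [34, 29, -5, -10, -14] -> [-34, -29, 5, 10, 14] -> [5, 10, 14] -> 2
  [-5, -25, 6] -> [-1, -21, 10] -> [10, -1, -21] -> [11, 0, -20] -> [-11, 0, 20] -> [20] -> 1
  [20, -24, -38, -8, -46, -48, 46, 21, -32] -> [24, -20, -34, -4, -42, -44, 50, 25, -28] -> [50, 25, 24, -4, -20, -28, -34, -42, -44] -> [51, 26, 25, -3, -19, -27, -33, -41, -43] -> [-51, -26, -25, 3, 19, 27, 33, 41, 43] -> [3, 19, 27, 33, 41, 43] -> 0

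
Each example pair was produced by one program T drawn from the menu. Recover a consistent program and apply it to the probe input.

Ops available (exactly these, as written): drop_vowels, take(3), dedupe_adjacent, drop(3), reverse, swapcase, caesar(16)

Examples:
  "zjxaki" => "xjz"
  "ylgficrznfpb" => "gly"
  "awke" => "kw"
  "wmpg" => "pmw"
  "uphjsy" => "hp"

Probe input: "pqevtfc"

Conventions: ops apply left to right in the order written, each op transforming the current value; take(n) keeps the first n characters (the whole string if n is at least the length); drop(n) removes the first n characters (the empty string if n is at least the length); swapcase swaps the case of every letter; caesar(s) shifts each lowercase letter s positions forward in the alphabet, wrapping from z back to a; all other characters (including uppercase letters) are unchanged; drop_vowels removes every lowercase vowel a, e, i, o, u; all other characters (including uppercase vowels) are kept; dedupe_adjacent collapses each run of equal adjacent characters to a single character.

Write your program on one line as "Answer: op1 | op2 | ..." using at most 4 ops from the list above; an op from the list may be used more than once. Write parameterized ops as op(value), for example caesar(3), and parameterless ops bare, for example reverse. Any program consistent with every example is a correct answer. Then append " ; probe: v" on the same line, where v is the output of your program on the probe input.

take(3) | reverse | drop_vowels ; probe: "qp"

Check, running the answer program on each example:
  "zjxaki" -> "zjx" -> "xjz" -> "xjz"
  "ylgficrznfpb" -> "ylg" -> "gly" -> "gly"
  "awke" -> "awk" -> "kwa" -> "kw"
  "wmpg" -> "wmp" -> "pmw" -> "pmw"
  "uphjsy" -> "uph" -> "hpu" -> "hp"
  probe: "pqevtfc" -> "pqe" -> "eqp" -> "qp"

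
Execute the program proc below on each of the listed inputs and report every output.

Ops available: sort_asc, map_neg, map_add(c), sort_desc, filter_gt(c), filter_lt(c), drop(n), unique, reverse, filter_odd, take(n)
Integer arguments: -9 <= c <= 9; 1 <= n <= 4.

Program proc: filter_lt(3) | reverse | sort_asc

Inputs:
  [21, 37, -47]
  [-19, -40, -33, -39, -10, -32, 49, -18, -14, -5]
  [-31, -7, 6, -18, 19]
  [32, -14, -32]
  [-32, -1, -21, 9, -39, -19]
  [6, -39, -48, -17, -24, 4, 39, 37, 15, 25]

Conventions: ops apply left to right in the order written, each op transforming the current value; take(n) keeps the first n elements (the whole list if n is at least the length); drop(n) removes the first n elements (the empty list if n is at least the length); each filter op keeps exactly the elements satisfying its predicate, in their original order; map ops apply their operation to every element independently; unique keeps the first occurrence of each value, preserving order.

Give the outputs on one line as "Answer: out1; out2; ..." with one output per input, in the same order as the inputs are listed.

[-47]; [-40, -39, -33, -32, -19, -18, -14, -10, -5]; [-31, -18, -7]; [-32, -14]; [-39, -32, -21, -19, -1]; [-48, -39, -24, -17]

Execution, op by op:
  [21, 37, -47] -> [-47] -> [-47] -> [-47]
  [-19, -40, -33, -39, -10, -32, 49, -18, -14, -5] -> [-19, -40, -33, -39, -10, -32, -18, -14, -5] -> [-5, -14, -18, -32, -10, -39, -33, -40, -19] -> [-40, -39, -33, -32, -19, -18, -14, -10, -5]
  [-31, -7, 6, -18, 19] -> [-31, -7, -18] -> [-18, -7, -31] -> [-31, -18, -7]
  [32, -14, -32] -> [-14, -32] -> [-32, -14] -> [-32, -14]
  [-32, -1, -21, 9, -39, -19] -> [-32, -1, -21, -39, -19] -> [-19, -39, -21, -1, -32] -> [-39, -32, -21, -19, -1]
  [6, -39, -48, -17, -24, 4, 39, 37, 15, 25] -> [-39, -48, -17, -24] -> [-24, -17, -48, -39] -> [-48, -39, -24, -17]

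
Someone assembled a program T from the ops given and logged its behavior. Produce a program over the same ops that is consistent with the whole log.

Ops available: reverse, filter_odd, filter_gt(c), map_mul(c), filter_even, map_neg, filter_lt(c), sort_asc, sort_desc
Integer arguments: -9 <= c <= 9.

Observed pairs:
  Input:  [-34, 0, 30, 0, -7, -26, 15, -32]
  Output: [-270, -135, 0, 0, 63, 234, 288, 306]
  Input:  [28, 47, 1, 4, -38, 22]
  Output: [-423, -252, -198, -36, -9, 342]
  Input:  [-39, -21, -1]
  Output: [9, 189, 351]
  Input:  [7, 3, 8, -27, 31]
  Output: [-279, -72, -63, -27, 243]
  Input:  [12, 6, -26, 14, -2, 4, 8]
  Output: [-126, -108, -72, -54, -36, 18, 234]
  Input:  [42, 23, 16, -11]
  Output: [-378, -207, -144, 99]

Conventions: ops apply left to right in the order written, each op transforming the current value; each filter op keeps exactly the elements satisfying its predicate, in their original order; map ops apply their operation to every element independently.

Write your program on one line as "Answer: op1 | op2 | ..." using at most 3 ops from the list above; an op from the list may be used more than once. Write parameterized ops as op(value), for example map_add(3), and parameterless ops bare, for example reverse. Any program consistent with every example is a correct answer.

map_neg | map_mul(9) | sort_asc

Check, running the answer program on each example:
  [-34, 0, 30, 0, -7, -26, 15, -32] -> [34, 0, -30, 0, 7, 26, -15, 32] -> [306, 0, -270, 0, 63, 234, -135, 288] -> [-270, -135, 0, 0, 63, 234, 288, 306]
  [28, 47, 1, 4, -38, 22] -> [-28, -47, -1, -4, 38, -22] -> [-252, -423, -9, -36, 342, -198] -> [-423, -252, -198, -36, -9, 342]
  [-39, -21, -1] -> [39, 21, 1] -> [351, 189, 9] -> [9, 189, 351]
  [7, 3, 8, -27, 31] -> [-7, -3, -8, 27, -31] -> [-63, -27, -72, 243, -279] -> [-279, -72, -63, -27, 243]
  [12, 6, -26, 14, -2, 4, 8] -> [-12, -6, 26, -14, 2, -4, -8] -> [-108, -54, 234, -126, 18, -36, -72] -> [-126, -108, -72, -54, -36, 18, 234]
  [42, 23, 16, -11] -> [-42, -23, -16, 11] -> [-378, -207, -144, 99] -> [-378, -207, -144, 99]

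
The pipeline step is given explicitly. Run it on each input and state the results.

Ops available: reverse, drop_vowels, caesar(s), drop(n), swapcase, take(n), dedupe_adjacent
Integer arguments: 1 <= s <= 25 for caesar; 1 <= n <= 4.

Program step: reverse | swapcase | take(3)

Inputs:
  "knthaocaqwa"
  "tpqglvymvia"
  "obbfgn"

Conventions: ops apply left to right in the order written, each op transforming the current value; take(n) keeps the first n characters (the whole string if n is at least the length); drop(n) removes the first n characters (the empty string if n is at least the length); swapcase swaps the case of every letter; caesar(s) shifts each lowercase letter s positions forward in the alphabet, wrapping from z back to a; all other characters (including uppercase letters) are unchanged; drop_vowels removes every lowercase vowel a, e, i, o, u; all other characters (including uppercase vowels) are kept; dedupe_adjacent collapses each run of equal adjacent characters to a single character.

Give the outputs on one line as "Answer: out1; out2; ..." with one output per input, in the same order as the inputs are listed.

Execution, op by op:
  "knthaocaqwa" -> "awqacoahtnk" -> "AWQACOAHTNK" -> "AWQ"
  "tpqglvymvia" -> "aivmyvlgqpt" -> "AIVMYVLGQPT" -> "AIV"
  "obbfgn" -> "ngfbbo" -> "NGFBBO" -> "NGF"

"AWQ"; "AIV"; "NGF"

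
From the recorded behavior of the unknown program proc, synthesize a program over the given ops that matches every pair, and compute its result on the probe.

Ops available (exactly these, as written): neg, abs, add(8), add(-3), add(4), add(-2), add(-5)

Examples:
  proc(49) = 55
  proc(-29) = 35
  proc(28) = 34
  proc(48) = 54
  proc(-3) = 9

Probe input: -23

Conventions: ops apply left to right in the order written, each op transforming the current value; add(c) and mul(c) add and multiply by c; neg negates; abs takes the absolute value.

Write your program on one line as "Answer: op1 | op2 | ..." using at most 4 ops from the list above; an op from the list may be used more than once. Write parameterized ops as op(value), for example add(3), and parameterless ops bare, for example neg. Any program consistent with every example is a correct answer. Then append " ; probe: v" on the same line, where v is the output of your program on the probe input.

abs | add(-2) | add(8) ; probe: 29

Check, running the answer program on each example:
  49 -> 49 -> 47 -> 55
  -29 -> 29 -> 27 -> 35
  28 -> 28 -> 26 -> 34
  48 -> 48 -> 46 -> 54
  -3 -> 3 -> 1 -> 9
  probe: -23 -> 23 -> 21 -> 29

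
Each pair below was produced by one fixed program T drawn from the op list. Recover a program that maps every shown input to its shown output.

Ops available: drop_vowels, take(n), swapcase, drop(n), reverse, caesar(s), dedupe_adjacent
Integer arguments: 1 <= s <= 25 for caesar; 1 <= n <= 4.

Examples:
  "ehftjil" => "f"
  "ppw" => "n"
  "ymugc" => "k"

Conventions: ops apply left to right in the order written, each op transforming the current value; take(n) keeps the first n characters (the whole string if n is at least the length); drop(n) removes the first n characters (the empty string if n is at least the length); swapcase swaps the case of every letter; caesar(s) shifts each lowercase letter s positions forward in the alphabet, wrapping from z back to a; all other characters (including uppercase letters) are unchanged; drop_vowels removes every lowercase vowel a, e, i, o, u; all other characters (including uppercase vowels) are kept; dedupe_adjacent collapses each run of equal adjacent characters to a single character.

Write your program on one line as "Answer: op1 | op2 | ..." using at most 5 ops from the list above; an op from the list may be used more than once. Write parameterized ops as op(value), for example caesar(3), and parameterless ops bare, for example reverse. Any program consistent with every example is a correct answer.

caesar(10) | caesar(14) | drop(1) | take(1)

Check, running the answer program on each example:
  "ehftjil" -> "orpdtsv" -> "cfdrhgj" -> "fdrhgj" -> "f"
  "ppw" -> "zzg" -> "nnu" -> "nu" -> "n"
  "ymugc" -> "iweqm" -> "wksea" -> "ksea" -> "k"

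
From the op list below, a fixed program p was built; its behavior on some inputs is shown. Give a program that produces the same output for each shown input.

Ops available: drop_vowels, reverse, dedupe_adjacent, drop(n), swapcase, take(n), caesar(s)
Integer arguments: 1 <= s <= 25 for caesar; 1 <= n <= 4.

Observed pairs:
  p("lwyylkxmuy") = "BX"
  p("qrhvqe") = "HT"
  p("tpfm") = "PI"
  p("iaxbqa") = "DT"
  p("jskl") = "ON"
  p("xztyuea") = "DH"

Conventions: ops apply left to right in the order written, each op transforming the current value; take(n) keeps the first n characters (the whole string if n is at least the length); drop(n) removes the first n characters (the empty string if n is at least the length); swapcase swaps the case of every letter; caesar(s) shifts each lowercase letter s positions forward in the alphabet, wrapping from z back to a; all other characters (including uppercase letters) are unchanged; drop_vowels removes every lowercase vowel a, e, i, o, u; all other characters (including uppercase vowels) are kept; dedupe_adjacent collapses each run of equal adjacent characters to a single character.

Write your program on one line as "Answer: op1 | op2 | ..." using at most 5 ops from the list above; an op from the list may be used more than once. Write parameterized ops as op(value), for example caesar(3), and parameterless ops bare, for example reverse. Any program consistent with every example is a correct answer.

caesar(3) | swapcase | reverse | take(2)

Check, running the answer program on each example:
  "lwyylkxmuy" -> "ozbbonapxb" -> "OZBBONAPXB" -> "BXPANOBBZO" -> "BX"
  "qrhvqe" -> "tukyth" -> "TUKYTH" -> "HTYKUT" -> "HT"
  "tpfm" -> "wsip" -> "WSIP" -> "PISW" -> "PI"
  "iaxbqa" -> "ldaetd" -> "LDAETD" -> "DTEADL" -> "DT"
  "jskl" -> "mvno" -> "MVNO" -> "ONVM" -> "ON"
  "xztyuea" -> "acwbxhd" -> "ACWBXHD" -> "DHXBWCA" -> "DH"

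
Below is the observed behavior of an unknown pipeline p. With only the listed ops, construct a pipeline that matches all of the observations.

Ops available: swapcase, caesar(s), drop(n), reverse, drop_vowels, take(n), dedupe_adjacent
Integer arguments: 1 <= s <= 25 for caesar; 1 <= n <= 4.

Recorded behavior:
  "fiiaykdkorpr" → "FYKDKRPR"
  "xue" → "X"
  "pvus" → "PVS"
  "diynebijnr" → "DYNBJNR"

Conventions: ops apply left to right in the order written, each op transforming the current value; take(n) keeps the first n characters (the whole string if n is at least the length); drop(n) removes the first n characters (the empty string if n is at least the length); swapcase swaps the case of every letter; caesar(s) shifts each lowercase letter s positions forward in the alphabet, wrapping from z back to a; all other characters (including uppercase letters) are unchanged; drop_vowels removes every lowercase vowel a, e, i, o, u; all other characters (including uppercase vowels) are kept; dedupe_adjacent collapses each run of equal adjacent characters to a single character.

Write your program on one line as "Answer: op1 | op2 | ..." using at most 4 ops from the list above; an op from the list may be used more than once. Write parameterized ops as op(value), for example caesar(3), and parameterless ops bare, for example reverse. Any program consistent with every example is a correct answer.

drop_vowels | reverse | swapcase | reverse

Check, running the answer program on each example:
  "fiiaykdkorpr" -> "fykdkrpr" -> "rprkdkyf" -> "RPRKDKYF" -> "FYKDKRPR"
  "xue" -> "x" -> "x" -> "X" -> "X"
  "pvus" -> "pvs" -> "svp" -> "SVP" -> "PVS"
  "diynebijnr" -> "dynbjnr" -> "rnjbnyd" -> "RNJBNYD" -> "DYNBJNR"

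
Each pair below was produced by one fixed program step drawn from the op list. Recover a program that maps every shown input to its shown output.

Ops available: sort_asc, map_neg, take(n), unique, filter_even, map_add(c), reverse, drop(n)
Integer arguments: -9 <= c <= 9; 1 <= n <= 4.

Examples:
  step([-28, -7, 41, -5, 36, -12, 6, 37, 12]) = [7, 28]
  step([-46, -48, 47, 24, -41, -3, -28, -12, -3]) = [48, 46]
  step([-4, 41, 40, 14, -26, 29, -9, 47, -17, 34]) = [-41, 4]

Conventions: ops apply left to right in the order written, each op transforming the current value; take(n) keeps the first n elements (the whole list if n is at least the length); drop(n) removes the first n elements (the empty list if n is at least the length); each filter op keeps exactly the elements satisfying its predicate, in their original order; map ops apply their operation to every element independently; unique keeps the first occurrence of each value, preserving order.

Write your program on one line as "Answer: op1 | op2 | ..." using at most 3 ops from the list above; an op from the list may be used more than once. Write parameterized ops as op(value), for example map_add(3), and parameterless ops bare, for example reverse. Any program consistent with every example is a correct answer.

map_neg | take(2) | reverse

Check, running the answer program on each example:
  [-28, -7, 41, -5, 36, -12, 6, 37, 12] -> [28, 7, -41, 5, -36, 12, -6, -37, -12] -> [28, 7] -> [7, 28]
  [-46, -48, 47, 24, -41, -3, -28, -12, -3] -> [46, 48, -47, -24, 41, 3, 28, 12, 3] -> [46, 48] -> [48, 46]
  [-4, 41, 40, 14, -26, 29, -9, 47, -17, 34] -> [4, -41, -40, -14, 26, -29, 9, -47, 17, -34] -> [4, -41] -> [-41, 4]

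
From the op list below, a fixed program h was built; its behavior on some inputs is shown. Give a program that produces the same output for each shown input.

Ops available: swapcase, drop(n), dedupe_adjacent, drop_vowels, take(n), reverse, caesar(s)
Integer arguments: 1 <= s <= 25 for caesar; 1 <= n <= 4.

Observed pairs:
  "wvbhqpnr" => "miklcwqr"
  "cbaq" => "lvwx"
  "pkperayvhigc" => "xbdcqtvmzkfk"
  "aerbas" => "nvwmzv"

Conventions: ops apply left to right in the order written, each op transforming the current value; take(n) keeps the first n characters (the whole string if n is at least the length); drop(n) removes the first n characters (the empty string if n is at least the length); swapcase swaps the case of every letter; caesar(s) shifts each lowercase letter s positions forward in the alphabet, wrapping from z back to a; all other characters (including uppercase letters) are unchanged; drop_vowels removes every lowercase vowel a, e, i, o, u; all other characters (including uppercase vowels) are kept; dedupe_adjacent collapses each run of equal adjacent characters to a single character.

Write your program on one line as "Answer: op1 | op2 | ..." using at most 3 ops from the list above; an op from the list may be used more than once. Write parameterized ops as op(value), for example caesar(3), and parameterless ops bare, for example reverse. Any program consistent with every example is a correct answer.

reverse | caesar(15) | caesar(6)

Check, running the answer program on each example:
  "wvbhqpnr" -> "rnpqhbvw" -> "gcefwqkl" -> "miklcwqr"
  "cbaq" -> "qabc" -> "fpqr" -> "lvwx"
  "pkperayvhigc" -> "cgihvyarepkp" -> "rvxwknpgteze" -> "xbdcqtvmzkfk"
  "aerbas" -> "sabrea" -> "hpqgtp" -> "nvwmzv"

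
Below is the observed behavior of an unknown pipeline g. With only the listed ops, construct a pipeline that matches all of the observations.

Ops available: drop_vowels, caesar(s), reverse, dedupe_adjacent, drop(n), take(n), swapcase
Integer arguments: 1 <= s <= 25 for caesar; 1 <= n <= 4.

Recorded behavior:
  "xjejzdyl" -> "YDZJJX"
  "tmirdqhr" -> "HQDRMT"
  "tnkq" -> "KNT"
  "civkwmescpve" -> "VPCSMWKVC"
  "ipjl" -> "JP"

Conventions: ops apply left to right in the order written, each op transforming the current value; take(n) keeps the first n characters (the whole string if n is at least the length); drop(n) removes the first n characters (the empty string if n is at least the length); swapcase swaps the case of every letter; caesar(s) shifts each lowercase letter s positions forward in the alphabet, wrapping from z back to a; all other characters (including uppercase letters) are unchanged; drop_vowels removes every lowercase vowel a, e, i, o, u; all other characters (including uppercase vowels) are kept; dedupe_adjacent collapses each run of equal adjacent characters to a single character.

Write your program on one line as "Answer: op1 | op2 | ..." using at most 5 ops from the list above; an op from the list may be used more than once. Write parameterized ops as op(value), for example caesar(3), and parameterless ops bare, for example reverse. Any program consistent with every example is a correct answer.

reverse | drop(1) | drop_vowels | swapcase

Check, running the answer program on each example:
  "xjejzdyl" -> "lydzjejx" -> "ydzjejx" -> "ydzjjx" -> "YDZJJX"
  "tmirdqhr" -> "rhqdrimt" -> "hqdrimt" -> "hqdrmt" -> "HQDRMT"
  "tnkq" -> "qknt" -> "knt" -> "knt" -> "KNT"
  "civkwmescpve" -> "evpcsemwkvic" -> "vpcsemwkvic" -> "vpcsmwkvc" -> "VPCSMWKVC"
  "ipjl" -> "ljpi" -> "jpi" -> "jp" -> "JP"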